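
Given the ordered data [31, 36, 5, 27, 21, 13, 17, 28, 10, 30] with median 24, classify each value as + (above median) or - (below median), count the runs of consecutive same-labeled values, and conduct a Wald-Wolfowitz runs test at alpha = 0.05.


Step 1: Compute median = 24; label A = above, B = below.
Labels in order: AABABBBABA  (n_A = 5, n_B = 5)
Step 2: Count runs R = 7.
Step 3: Under H0 (random ordering), E[R] = 2*n_A*n_B/(n_A+n_B) + 1 = 2*5*5/10 + 1 = 6.0000.
        Var[R] = 2*n_A*n_B*(2*n_A*n_B - n_A - n_B) / ((n_A+n_B)^2 * (n_A+n_B-1)) = 2000/900 = 2.2222.
        SD[R] = 1.4907.
Step 4: Continuity-corrected z = (R - 0.5 - E[R]) / SD[R] = (7 - 0.5 - 6.0000) / 1.4907 = 0.3354.
Step 5: Two-sided p-value via normal approximation = 2*(1 - Phi(|z|)) = 0.737316.
Step 6: alpha = 0.05. fail to reject H0.

R = 7, z = 0.3354, p = 0.737316, fail to reject H0.


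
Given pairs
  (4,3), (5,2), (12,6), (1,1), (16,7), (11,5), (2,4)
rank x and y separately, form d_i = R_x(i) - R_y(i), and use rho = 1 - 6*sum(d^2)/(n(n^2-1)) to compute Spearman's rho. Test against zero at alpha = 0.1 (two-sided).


Step 1: Rank x and y separately (midranks; no ties here).
rank(x): 4->3, 5->4, 12->6, 1->1, 16->7, 11->5, 2->2
rank(y): 3->3, 2->2, 6->6, 1->1, 7->7, 5->5, 4->4
Step 2: d_i = R_x(i) - R_y(i); compute d_i^2.
  (3-3)^2=0, (4-2)^2=4, (6-6)^2=0, (1-1)^2=0, (7-7)^2=0, (5-5)^2=0, (2-4)^2=4
sum(d^2) = 8.
Step 3: rho = 1 - 6*8 / (7*(7^2 - 1)) = 1 - 48/336 = 0.857143.
Step 4: Under H0, t = rho * sqrt((n-2)/(1-rho^2)) = 3.7210 ~ t(5).
Step 5: Two-sided p-value from the t-distribution with 5 df = 0.013697.
Step 6: alpha = 0.1. reject H0.

rho = 0.8571, p = 0.013697, reject H0 at alpha = 0.1.


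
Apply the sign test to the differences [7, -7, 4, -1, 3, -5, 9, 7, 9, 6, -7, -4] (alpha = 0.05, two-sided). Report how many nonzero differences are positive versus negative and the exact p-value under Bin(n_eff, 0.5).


Step 1: Discard zero differences. Original n = 12; n_eff = number of nonzero differences = 12.
Nonzero differences (with sign): +7, -7, +4, -1, +3, -5, +9, +7, +9, +6, -7, -4
Step 2: Count signs: positive = 7, negative = 5.
Step 3: Under H0: P(positive) = 0.5, so the number of positives S ~ Bin(12, 0.5).
Step 4: Two-sided exact p-value = sum of Bin(12,0.5) probabilities at or below the observed probability = 0.774414.
Step 5: alpha = 0.05. fail to reject H0.

n_eff = 12, pos = 7, neg = 5, p = 0.774414, fail to reject H0.


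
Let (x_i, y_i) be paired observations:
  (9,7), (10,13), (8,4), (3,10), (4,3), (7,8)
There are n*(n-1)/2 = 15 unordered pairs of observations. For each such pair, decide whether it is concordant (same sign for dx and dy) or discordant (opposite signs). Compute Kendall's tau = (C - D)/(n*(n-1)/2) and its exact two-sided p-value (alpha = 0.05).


Step 1: Enumerate the 15 unordered pairs (i,j) with i<j and classify each by sign(x_j-x_i) * sign(y_j-y_i).
  (1,2):dx=+1,dy=+6->C; (1,3):dx=-1,dy=-3->C; (1,4):dx=-6,dy=+3->D; (1,5):dx=-5,dy=-4->C
  (1,6):dx=-2,dy=+1->D; (2,3):dx=-2,dy=-9->C; (2,4):dx=-7,dy=-3->C; (2,5):dx=-6,dy=-10->C
  (2,6):dx=-3,dy=-5->C; (3,4):dx=-5,dy=+6->D; (3,5):dx=-4,dy=-1->C; (3,6):dx=-1,dy=+4->D
  (4,5):dx=+1,dy=-7->D; (4,6):dx=+4,dy=-2->D; (5,6):dx=+3,dy=+5->C
Step 2: C = 9, D = 6, total pairs = 15.
Step 3: tau = (C - D)/(n(n-1)/2) = (9 - 6)/15 = 0.200000.
Step 4: Exact two-sided p-value (enumerate n! = 720 permutations of y under H0): p = 0.719444.
Step 5: alpha = 0.05. fail to reject H0.

tau_b = 0.2000 (C=9, D=6), p = 0.719444, fail to reject H0.


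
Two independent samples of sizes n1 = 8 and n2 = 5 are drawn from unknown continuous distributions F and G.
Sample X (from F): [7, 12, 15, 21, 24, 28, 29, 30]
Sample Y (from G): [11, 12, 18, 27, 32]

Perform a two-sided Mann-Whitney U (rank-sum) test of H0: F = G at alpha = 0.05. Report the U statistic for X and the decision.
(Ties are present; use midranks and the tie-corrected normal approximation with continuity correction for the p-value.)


Step 1: Combine and sort all 13 observations; assign midranks.
sorted (value, group): (7,X), (11,Y), (12,X), (12,Y), (15,X), (18,Y), (21,X), (24,X), (27,Y), (28,X), (29,X), (30,X), (32,Y)
ranks: 7->1, 11->2, 12->3.5, 12->3.5, 15->5, 18->6, 21->7, 24->8, 27->9, 28->10, 29->11, 30->12, 32->13
Step 2: Rank sum for X: R1 = 1 + 3.5 + 5 + 7 + 8 + 10 + 11 + 12 = 57.5.
Step 3: U_X = R1 - n1(n1+1)/2 = 57.5 - 8*9/2 = 57.5 - 36 = 21.5.
       U_Y = n1*n2 - U_X = 40 - 21.5 = 18.5.
Step 4: Ties are present, so use the tie-corrected normal approximation (with continuity correction) for the p-value.
Step 5: p-value = 0.883458; compare to alpha = 0.05. fail to reject H0.

U_X = 21.5, p = 0.883458, fail to reject H0 at alpha = 0.05.


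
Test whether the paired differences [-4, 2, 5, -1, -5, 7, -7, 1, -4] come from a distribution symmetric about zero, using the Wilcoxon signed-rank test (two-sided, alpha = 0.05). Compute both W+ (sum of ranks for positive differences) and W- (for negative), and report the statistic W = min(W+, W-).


Step 1: Drop any zero differences (none here) and take |d_i|.
|d| = [4, 2, 5, 1, 5, 7, 7, 1, 4]
Step 2: Midrank |d_i| (ties get averaged ranks).
ranks: |4|->4.5, |2|->3, |5|->6.5, |1|->1.5, |5|->6.5, |7|->8.5, |7|->8.5, |1|->1.5, |4|->4.5
Step 3: Attach original signs; sum ranks with positive sign and with negative sign.
W+ = 3 + 6.5 + 8.5 + 1.5 = 19.5
W- = 4.5 + 1.5 + 6.5 + 8.5 + 4.5 = 25.5
(Check: W+ + W- = 45 should equal n(n+1)/2 = 45.)
Step 4: Test statistic W = min(W+, W-) = 19.5.
Step 5: Ties in |d|, so use the tie-corrected normal approximation.
        E[W] = n(n+1)/4 = 9*10/4 = 22.5.
        Tie groups: |d|=1 (t=2), |d|=4 (t=2), |d|=5 (t=2), |d|=7 (t=2); sum(t^3 - t) = 24.
        Var[W] = n(n+1)(2n+1)/24 - sum(t^3-t)/48 = 1710/24 - 24/48 = 70.75.
        z = (W - E[W]) / sqrt(Var[W]) = (19.5 - 22.5) / 8.4113 = -0.3567.
        Two-sided p = 2*Phi(z) = 0.721344.
Step 6: alpha = 0.05. fail to reject H0.

W+ = 19.5, W- = 25.5, W = min = 19.5, p = 0.721344, fail to reject H0.


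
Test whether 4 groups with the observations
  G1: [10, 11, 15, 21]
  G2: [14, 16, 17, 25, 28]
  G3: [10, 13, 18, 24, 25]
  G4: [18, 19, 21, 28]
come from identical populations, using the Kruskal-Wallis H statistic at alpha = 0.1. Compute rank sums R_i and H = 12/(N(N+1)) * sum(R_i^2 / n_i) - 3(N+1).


Step 1: Combine all N = 18 observations and assign midranks.
sorted (value, group, rank): (10,G1,1.5), (10,G3,1.5), (11,G1,3), (13,G3,4), (14,G2,5), (15,G1,6), (16,G2,7), (17,G2,8), (18,G3,9.5), (18,G4,9.5), (19,G4,11), (21,G1,12.5), (21,G4,12.5), (24,G3,14), (25,G2,15.5), (25,G3,15.5), (28,G2,17.5), (28,G4,17.5)
Step 2: Sum ranks within each group.
R_1 = 23 (n_1 = 4)
R_2 = 53 (n_2 = 5)
R_3 = 44.5 (n_3 = 5)
R_4 = 50.5 (n_4 = 4)
Step 3: H = 12/(N(N+1)) * sum(R_i^2/n_i) - 3(N+1)
     = 12/(18*19) * (23^2/4 + 53^2/5 + 44.5^2/5 + 50.5^2/4) - 3*19
     = 0.035088 * 1727.66 - 57
     = 3.619737.
Step 4: Ties present; correction factor C = 1 - 30/(18^3 - 18) = 0.994840. Corrected H = 3.619737 / 0.994840 = 3.638511.
Step 5: Under H0, H ~ chi^2(3); p-value = 0.303237.
Step 6: alpha = 0.1. fail to reject H0.

H = 3.6385, df = 3, p = 0.303237, fail to reject H0.


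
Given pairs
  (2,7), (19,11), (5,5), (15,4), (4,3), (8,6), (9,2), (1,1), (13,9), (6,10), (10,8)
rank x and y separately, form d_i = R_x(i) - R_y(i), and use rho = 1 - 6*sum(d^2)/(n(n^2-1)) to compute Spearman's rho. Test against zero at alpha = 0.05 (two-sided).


Step 1: Rank x and y separately (midranks; no ties here).
rank(x): 2->2, 19->11, 5->4, 15->10, 4->3, 8->6, 9->7, 1->1, 13->9, 6->5, 10->8
rank(y): 7->7, 11->11, 5->5, 4->4, 3->3, 6->6, 2->2, 1->1, 9->9, 10->10, 8->8
Step 2: d_i = R_x(i) - R_y(i); compute d_i^2.
  (2-7)^2=25, (11-11)^2=0, (4-5)^2=1, (10-4)^2=36, (3-3)^2=0, (6-6)^2=0, (7-2)^2=25, (1-1)^2=0, (9-9)^2=0, (5-10)^2=25, (8-8)^2=0
sum(d^2) = 112.
Step 3: rho = 1 - 6*112 / (11*(11^2 - 1)) = 1 - 672/1320 = 0.490909.
Step 4: Under H0, t = rho * sqrt((n-2)/(1-rho^2)) = 1.6904 ~ t(9).
Step 5: Two-sided p-value from the t-distribution with 9 df = 0.125204.
Step 6: alpha = 0.05. fail to reject H0.

rho = 0.4909, p = 0.125204, fail to reject H0 at alpha = 0.05.


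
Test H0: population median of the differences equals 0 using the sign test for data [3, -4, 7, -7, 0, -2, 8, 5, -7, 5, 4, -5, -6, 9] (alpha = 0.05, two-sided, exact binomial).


Step 1: Discard zero differences. Original n = 14; n_eff = number of nonzero differences = 13.
Nonzero differences (with sign): +3, -4, +7, -7, -2, +8, +5, -7, +5, +4, -5, -6, +9
Step 2: Count signs: positive = 7, negative = 6.
Step 3: Under H0: P(positive) = 0.5, so the number of positives S ~ Bin(13, 0.5).
Step 4: Two-sided exact p-value = sum of Bin(13,0.5) probabilities at or below the observed probability = 1.000000.
Step 5: alpha = 0.05. fail to reject H0.

n_eff = 13, pos = 7, neg = 6, p = 1.000000, fail to reject H0.


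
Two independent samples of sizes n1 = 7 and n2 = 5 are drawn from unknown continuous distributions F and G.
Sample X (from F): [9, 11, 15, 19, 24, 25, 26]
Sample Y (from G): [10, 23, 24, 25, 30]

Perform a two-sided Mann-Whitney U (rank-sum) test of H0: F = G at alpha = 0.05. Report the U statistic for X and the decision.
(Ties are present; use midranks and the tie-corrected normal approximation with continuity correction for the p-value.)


Step 1: Combine and sort all 12 observations; assign midranks.
sorted (value, group): (9,X), (10,Y), (11,X), (15,X), (19,X), (23,Y), (24,X), (24,Y), (25,X), (25,Y), (26,X), (30,Y)
ranks: 9->1, 10->2, 11->3, 15->4, 19->5, 23->6, 24->7.5, 24->7.5, 25->9.5, 25->9.5, 26->11, 30->12
Step 2: Rank sum for X: R1 = 1 + 3 + 4 + 5 + 7.5 + 9.5 + 11 = 41.
Step 3: U_X = R1 - n1(n1+1)/2 = 41 - 7*8/2 = 41 - 28 = 13.
       U_Y = n1*n2 - U_X = 35 - 13 = 22.
Step 4: Ties are present, so use the tie-corrected normal approximation (with continuity correction) for the p-value.
Step 5: p-value = 0.514478; compare to alpha = 0.05. fail to reject H0.

U_X = 13, p = 0.514478, fail to reject H0 at alpha = 0.05.


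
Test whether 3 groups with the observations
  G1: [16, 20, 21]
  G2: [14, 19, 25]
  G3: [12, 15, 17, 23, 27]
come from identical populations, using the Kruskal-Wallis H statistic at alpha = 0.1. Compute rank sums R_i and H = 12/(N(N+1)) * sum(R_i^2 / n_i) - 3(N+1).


Step 1: Combine all N = 11 observations and assign midranks.
sorted (value, group, rank): (12,G3,1), (14,G2,2), (15,G3,3), (16,G1,4), (17,G3,5), (19,G2,6), (20,G1,7), (21,G1,8), (23,G3,9), (25,G2,10), (27,G3,11)
Step 2: Sum ranks within each group.
R_1 = 19 (n_1 = 3)
R_2 = 18 (n_2 = 3)
R_3 = 29 (n_3 = 5)
Step 3: H = 12/(N(N+1)) * sum(R_i^2/n_i) - 3(N+1)
     = 12/(11*12) * (19^2/3 + 18^2/3 + 29^2/5) - 3*12
     = 0.090909 * 396.533 - 36
     = 0.048485.
Step 4: No ties, so H is used without correction.
Step 5: Under H0, H ~ chi^2(2); p-value = 0.976049.
Step 6: alpha = 0.1. fail to reject H0.

H = 0.0485, df = 2, p = 0.976049, fail to reject H0.


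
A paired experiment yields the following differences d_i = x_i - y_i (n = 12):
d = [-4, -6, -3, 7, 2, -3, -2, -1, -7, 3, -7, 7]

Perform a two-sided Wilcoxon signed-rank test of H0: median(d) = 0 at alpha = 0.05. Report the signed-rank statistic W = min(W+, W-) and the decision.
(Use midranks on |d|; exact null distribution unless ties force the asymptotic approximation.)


Step 1: Drop any zero differences (none here) and take |d_i|.
|d| = [4, 6, 3, 7, 2, 3, 2, 1, 7, 3, 7, 7]
Step 2: Midrank |d_i| (ties get averaged ranks).
ranks: |4|->7, |6|->8, |3|->5, |7|->10.5, |2|->2.5, |3|->5, |2|->2.5, |1|->1, |7|->10.5, |3|->5, |7|->10.5, |7|->10.5
Step 3: Attach original signs; sum ranks with positive sign and with negative sign.
W+ = 10.5 + 2.5 + 5 + 10.5 = 28.5
W- = 7 + 8 + 5 + 5 + 2.5 + 1 + 10.5 + 10.5 = 49.5
(Check: W+ + W- = 78 should equal n(n+1)/2 = 78.)
Step 4: Test statistic W = min(W+, W-) = 28.5.
Step 5: Ties in |d|, so use the tie-corrected normal approximation.
        E[W] = n(n+1)/4 = 12*13/4 = 39.
        Tie groups: |d|=2 (t=2), |d|=3 (t=3), |d|=7 (t=4); sum(t^3 - t) = 90.
        Var[W] = n(n+1)(2n+1)/24 - sum(t^3-t)/48 = 3900/24 - 90/48 = 160.625.
        z = (W - E[W]) / sqrt(Var[W]) = (28.5 - 39) / 12.6738 = -0.8285.
        Two-sided p = 2*Phi(z) = 0.407398.
Step 6: alpha = 0.05. fail to reject H0.

W+ = 28.5, W- = 49.5, W = min = 28.5, p = 0.407398, fail to reject H0.


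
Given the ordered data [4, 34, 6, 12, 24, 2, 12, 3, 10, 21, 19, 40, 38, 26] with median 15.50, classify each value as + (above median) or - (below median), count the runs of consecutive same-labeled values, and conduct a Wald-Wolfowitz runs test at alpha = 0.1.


Step 1: Compute median = 15.50; label A = above, B = below.
Labels in order: BABBABBBBAAAAA  (n_A = 7, n_B = 7)
Step 2: Count runs R = 6.
Step 3: Under H0 (random ordering), E[R] = 2*n_A*n_B/(n_A+n_B) + 1 = 2*7*7/14 + 1 = 8.0000.
        Var[R] = 2*n_A*n_B*(2*n_A*n_B - n_A - n_B) / ((n_A+n_B)^2 * (n_A+n_B-1)) = 8232/2548 = 3.2308.
        SD[R] = 1.7974.
Step 4: Continuity-corrected z = (R + 0.5 - E[R]) / SD[R] = (6 + 0.5 - 8.0000) / 1.7974 = -0.8345.
Step 5: Two-sided p-value via normal approximation = 2*(1 - Phi(|z|)) = 0.403986.
Step 6: alpha = 0.1. fail to reject H0.

R = 6, z = -0.8345, p = 0.403986, fail to reject H0.


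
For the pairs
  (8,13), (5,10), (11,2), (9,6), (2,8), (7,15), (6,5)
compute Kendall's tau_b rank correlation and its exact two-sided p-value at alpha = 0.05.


Step 1: Enumerate the 21 unordered pairs (i,j) with i<j and classify each by sign(x_j-x_i) * sign(y_j-y_i).
  (1,2):dx=-3,dy=-3->C; (1,3):dx=+3,dy=-11->D; (1,4):dx=+1,dy=-7->D; (1,5):dx=-6,dy=-5->C
  (1,6):dx=-1,dy=+2->D; (1,7):dx=-2,dy=-8->C; (2,3):dx=+6,dy=-8->D; (2,4):dx=+4,dy=-4->D
  (2,5):dx=-3,dy=-2->C; (2,6):dx=+2,dy=+5->C; (2,7):dx=+1,dy=-5->D; (3,4):dx=-2,dy=+4->D
  (3,5):dx=-9,dy=+6->D; (3,6):dx=-4,dy=+13->D; (3,7):dx=-5,dy=+3->D; (4,5):dx=-7,dy=+2->D
  (4,6):dx=-2,dy=+9->D; (4,7):dx=-3,dy=-1->C; (5,6):dx=+5,dy=+7->C; (5,7):dx=+4,dy=-3->D
  (6,7):dx=-1,dy=-10->C
Step 2: C = 8, D = 13, total pairs = 21.
Step 3: tau = (C - D)/(n(n-1)/2) = (8 - 13)/21 = -0.238095.
Step 4: Exact two-sided p-value (enumerate n! = 5040 permutations of y under H0): p = 0.561905.
Step 5: alpha = 0.05. fail to reject H0.

tau_b = -0.2381 (C=8, D=13), p = 0.561905, fail to reject H0.


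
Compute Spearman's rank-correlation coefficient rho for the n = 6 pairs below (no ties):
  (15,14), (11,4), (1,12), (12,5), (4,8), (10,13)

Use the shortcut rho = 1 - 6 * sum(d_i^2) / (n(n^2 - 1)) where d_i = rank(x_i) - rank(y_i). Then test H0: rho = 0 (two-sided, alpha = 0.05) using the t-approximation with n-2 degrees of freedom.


Step 1: Rank x and y separately (midranks; no ties here).
rank(x): 15->6, 11->4, 1->1, 12->5, 4->2, 10->3
rank(y): 14->6, 4->1, 12->4, 5->2, 8->3, 13->5
Step 2: d_i = R_x(i) - R_y(i); compute d_i^2.
  (6-6)^2=0, (4-1)^2=9, (1-4)^2=9, (5-2)^2=9, (2-3)^2=1, (3-5)^2=4
sum(d^2) = 32.
Step 3: rho = 1 - 6*32 / (6*(6^2 - 1)) = 1 - 192/210 = 0.085714.
Step 4: Under H0, t = rho * sqrt((n-2)/(1-rho^2)) = 0.1721 ~ t(4).
Step 5: Two-sided p-value from the t-distribution with 4 df = 0.871743.
Step 6: alpha = 0.05. fail to reject H0.

rho = 0.0857, p = 0.871743, fail to reject H0 at alpha = 0.05.


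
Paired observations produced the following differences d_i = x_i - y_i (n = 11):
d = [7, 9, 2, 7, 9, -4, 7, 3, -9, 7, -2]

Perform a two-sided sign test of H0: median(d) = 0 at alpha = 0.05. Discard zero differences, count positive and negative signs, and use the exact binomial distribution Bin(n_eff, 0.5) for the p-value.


Step 1: Discard zero differences. Original n = 11; n_eff = number of nonzero differences = 11.
Nonzero differences (with sign): +7, +9, +2, +7, +9, -4, +7, +3, -9, +7, -2
Step 2: Count signs: positive = 8, negative = 3.
Step 3: Under H0: P(positive) = 0.5, so the number of positives S ~ Bin(11, 0.5).
Step 4: Two-sided exact p-value = sum of Bin(11,0.5) probabilities at or below the observed probability = 0.226562.
Step 5: alpha = 0.05. fail to reject H0.

n_eff = 11, pos = 8, neg = 3, p = 0.226562, fail to reject H0.


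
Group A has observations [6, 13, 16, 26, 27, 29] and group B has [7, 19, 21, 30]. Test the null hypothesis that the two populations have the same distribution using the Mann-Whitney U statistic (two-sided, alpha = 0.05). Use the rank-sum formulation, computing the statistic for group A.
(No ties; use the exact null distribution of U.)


Step 1: Combine and sort all 10 observations; assign midranks.
sorted (value, group): (6,X), (7,Y), (13,X), (16,X), (19,Y), (21,Y), (26,X), (27,X), (29,X), (30,Y)
ranks: 6->1, 7->2, 13->3, 16->4, 19->5, 21->6, 26->7, 27->8, 29->9, 30->10
Step 2: Rank sum for X: R1 = 1 + 3 + 4 + 7 + 8 + 9 = 32.
Step 3: U_X = R1 - n1(n1+1)/2 = 32 - 6*7/2 = 32 - 21 = 11.
       U_Y = n1*n2 - U_X = 24 - 11 = 13.
Step 4: No ties, so the exact null distribution of U (based on enumerating the C(10,6) = 210 equally likely rank assignments) gives the two-sided p-value.
Step 5: p-value = 0.914286; compare to alpha = 0.05. fail to reject H0.

U_X = 11, p = 0.914286, fail to reject H0 at alpha = 0.05.


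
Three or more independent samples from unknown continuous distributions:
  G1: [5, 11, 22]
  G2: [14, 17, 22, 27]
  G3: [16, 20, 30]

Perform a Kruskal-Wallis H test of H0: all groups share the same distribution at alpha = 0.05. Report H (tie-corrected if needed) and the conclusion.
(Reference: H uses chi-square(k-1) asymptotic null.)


Step 1: Combine all N = 10 observations and assign midranks.
sorted (value, group, rank): (5,G1,1), (11,G1,2), (14,G2,3), (16,G3,4), (17,G2,5), (20,G3,6), (22,G1,7.5), (22,G2,7.5), (27,G2,9), (30,G3,10)
Step 2: Sum ranks within each group.
R_1 = 10.5 (n_1 = 3)
R_2 = 24.5 (n_2 = 4)
R_3 = 20 (n_3 = 3)
Step 3: H = 12/(N(N+1)) * sum(R_i^2/n_i) - 3(N+1)
     = 12/(10*11) * (10.5^2/3 + 24.5^2/4 + 20^2/3) - 3*11
     = 0.109091 * 320.146 - 33
     = 1.925000.
Step 4: Ties present; correction factor C = 1 - 6/(10^3 - 10) = 0.993939. Corrected H = 1.925000 / 0.993939 = 1.936738.
Step 5: Under H0, H ~ chi^2(2); p-value = 0.379702.
Step 6: alpha = 0.05. fail to reject H0.

H = 1.9367, df = 2, p = 0.379702, fail to reject H0.


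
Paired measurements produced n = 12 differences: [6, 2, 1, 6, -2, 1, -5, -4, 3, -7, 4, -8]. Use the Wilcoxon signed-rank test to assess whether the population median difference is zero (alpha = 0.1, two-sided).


Step 1: Drop any zero differences (none here) and take |d_i|.
|d| = [6, 2, 1, 6, 2, 1, 5, 4, 3, 7, 4, 8]
Step 2: Midrank |d_i| (ties get averaged ranks).
ranks: |6|->9.5, |2|->3.5, |1|->1.5, |6|->9.5, |2|->3.5, |1|->1.5, |5|->8, |4|->6.5, |3|->5, |7|->11, |4|->6.5, |8|->12
Step 3: Attach original signs; sum ranks with positive sign and with negative sign.
W+ = 9.5 + 3.5 + 1.5 + 9.5 + 1.5 + 5 + 6.5 = 37
W- = 3.5 + 8 + 6.5 + 11 + 12 = 41
(Check: W+ + W- = 78 should equal n(n+1)/2 = 78.)
Step 4: Test statistic W = min(W+, W-) = 37.
Step 5: Ties in |d|, so use the tie-corrected normal approximation.
        E[W] = n(n+1)/4 = 12*13/4 = 39.
        Tie groups: |d|=1 (t=2), |d|=2 (t=2), |d|=4 (t=2), |d|=6 (t=2); sum(t^3 - t) = 24.
        Var[W] = n(n+1)(2n+1)/24 - sum(t^3-t)/48 = 3900/24 - 24/48 = 162.
        z = (W - E[W]) / sqrt(Var[W]) = (37 - 39) / 12.7279 = -0.1571.
        Two-sided p = 2*Phi(z) = 0.875139.
Step 6: alpha = 0.1. fail to reject H0.

W+ = 37, W- = 41, W = min = 37, p = 0.875139, fail to reject H0.


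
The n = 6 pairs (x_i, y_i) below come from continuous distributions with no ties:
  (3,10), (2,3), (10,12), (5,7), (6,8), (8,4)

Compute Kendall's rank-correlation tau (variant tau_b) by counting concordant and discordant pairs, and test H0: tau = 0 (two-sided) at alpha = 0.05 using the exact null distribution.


Step 1: Enumerate the 15 unordered pairs (i,j) with i<j and classify each by sign(x_j-x_i) * sign(y_j-y_i).
  (1,2):dx=-1,dy=-7->C; (1,3):dx=+7,dy=+2->C; (1,4):dx=+2,dy=-3->D; (1,5):dx=+3,dy=-2->D
  (1,6):dx=+5,dy=-6->D; (2,3):dx=+8,dy=+9->C; (2,4):dx=+3,dy=+4->C; (2,5):dx=+4,dy=+5->C
  (2,6):dx=+6,dy=+1->C; (3,4):dx=-5,dy=-5->C; (3,5):dx=-4,dy=-4->C; (3,6):dx=-2,dy=-8->C
  (4,5):dx=+1,dy=+1->C; (4,6):dx=+3,dy=-3->D; (5,6):dx=+2,dy=-4->D
Step 2: C = 10, D = 5, total pairs = 15.
Step 3: tau = (C - D)/(n(n-1)/2) = (10 - 5)/15 = 0.333333.
Step 4: Exact two-sided p-value (enumerate n! = 720 permutations of y under H0): p = 0.469444.
Step 5: alpha = 0.05. fail to reject H0.

tau_b = 0.3333 (C=10, D=5), p = 0.469444, fail to reject H0.


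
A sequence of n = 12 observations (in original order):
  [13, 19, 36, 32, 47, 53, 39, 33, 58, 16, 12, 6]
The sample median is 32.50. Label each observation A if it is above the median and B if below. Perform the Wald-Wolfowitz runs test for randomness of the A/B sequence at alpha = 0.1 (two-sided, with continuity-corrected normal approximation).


Step 1: Compute median = 32.50; label A = above, B = below.
Labels in order: BBABAAAAABBB  (n_A = 6, n_B = 6)
Step 2: Count runs R = 5.
Step 3: Under H0 (random ordering), E[R] = 2*n_A*n_B/(n_A+n_B) + 1 = 2*6*6/12 + 1 = 7.0000.
        Var[R] = 2*n_A*n_B*(2*n_A*n_B - n_A - n_B) / ((n_A+n_B)^2 * (n_A+n_B-1)) = 4320/1584 = 2.7273.
        SD[R] = 1.6514.
Step 4: Continuity-corrected z = (R + 0.5 - E[R]) / SD[R] = (5 + 0.5 - 7.0000) / 1.6514 = -0.9083.
Step 5: Two-sided p-value via normal approximation = 2*(1 - Phi(|z|)) = 0.363722.
Step 6: alpha = 0.1. fail to reject H0.

R = 5, z = -0.9083, p = 0.363722, fail to reject H0.


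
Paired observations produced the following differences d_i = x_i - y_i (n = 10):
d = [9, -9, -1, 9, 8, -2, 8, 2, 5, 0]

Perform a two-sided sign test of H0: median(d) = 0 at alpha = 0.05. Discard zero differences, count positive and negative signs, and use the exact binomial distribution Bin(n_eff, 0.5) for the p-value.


Step 1: Discard zero differences. Original n = 10; n_eff = number of nonzero differences = 9.
Nonzero differences (with sign): +9, -9, -1, +9, +8, -2, +8, +2, +5
Step 2: Count signs: positive = 6, negative = 3.
Step 3: Under H0: P(positive) = 0.5, so the number of positives S ~ Bin(9, 0.5).
Step 4: Two-sided exact p-value = sum of Bin(9,0.5) probabilities at or below the observed probability = 0.507812.
Step 5: alpha = 0.05. fail to reject H0.

n_eff = 9, pos = 6, neg = 3, p = 0.507812, fail to reject H0.


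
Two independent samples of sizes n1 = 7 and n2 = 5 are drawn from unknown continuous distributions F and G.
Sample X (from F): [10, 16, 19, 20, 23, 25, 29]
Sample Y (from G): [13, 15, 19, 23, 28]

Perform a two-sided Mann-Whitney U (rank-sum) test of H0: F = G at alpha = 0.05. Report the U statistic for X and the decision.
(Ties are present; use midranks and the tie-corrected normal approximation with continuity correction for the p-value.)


Step 1: Combine and sort all 12 observations; assign midranks.
sorted (value, group): (10,X), (13,Y), (15,Y), (16,X), (19,X), (19,Y), (20,X), (23,X), (23,Y), (25,X), (28,Y), (29,X)
ranks: 10->1, 13->2, 15->3, 16->4, 19->5.5, 19->5.5, 20->7, 23->8.5, 23->8.5, 25->10, 28->11, 29->12
Step 2: Rank sum for X: R1 = 1 + 4 + 5.5 + 7 + 8.5 + 10 + 12 = 48.
Step 3: U_X = R1 - n1(n1+1)/2 = 48 - 7*8/2 = 48 - 28 = 20.
       U_Y = n1*n2 - U_X = 35 - 20 = 15.
Step 4: Ties are present, so use the tie-corrected normal approximation (with continuity correction) for the p-value.
Step 5: p-value = 0.744469; compare to alpha = 0.05. fail to reject H0.

U_X = 20, p = 0.744469, fail to reject H0 at alpha = 0.05.


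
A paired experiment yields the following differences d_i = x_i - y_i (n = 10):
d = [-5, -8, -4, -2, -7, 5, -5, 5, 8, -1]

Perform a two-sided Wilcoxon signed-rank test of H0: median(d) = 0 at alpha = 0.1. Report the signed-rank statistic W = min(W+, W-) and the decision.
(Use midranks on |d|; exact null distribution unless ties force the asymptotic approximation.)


Step 1: Drop any zero differences (none here) and take |d_i|.
|d| = [5, 8, 4, 2, 7, 5, 5, 5, 8, 1]
Step 2: Midrank |d_i| (ties get averaged ranks).
ranks: |5|->5.5, |8|->9.5, |4|->3, |2|->2, |7|->8, |5|->5.5, |5|->5.5, |5|->5.5, |8|->9.5, |1|->1
Step 3: Attach original signs; sum ranks with positive sign and with negative sign.
W+ = 5.5 + 5.5 + 9.5 = 20.5
W- = 5.5 + 9.5 + 3 + 2 + 8 + 5.5 + 1 = 34.5
(Check: W+ + W- = 55 should equal n(n+1)/2 = 55.)
Step 4: Test statistic W = min(W+, W-) = 20.5.
Step 5: Ties in |d|, so use the tie-corrected normal approximation.
        E[W] = n(n+1)/4 = 10*11/4 = 27.5.
        Tie groups: |d|=5 (t=4), |d|=8 (t=2); sum(t^3 - t) = 66.
        Var[W] = n(n+1)(2n+1)/24 - sum(t^3-t)/48 = 2310/24 - 66/48 = 94.875.
        z = (W - E[W]) / sqrt(Var[W]) = (20.5 - 27.5) / 9.7404 = -0.7187.
        Two-sided p = 2*Phi(z) = 0.472352.
Step 6: alpha = 0.1. fail to reject H0.

W+ = 20.5, W- = 34.5, W = min = 20.5, p = 0.472352, fail to reject H0.


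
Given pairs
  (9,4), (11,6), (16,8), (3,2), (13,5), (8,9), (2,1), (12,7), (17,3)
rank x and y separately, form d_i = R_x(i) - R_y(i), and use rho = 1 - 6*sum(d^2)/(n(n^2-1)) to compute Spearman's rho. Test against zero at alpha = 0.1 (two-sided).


Step 1: Rank x and y separately (midranks; no ties here).
rank(x): 9->4, 11->5, 16->8, 3->2, 13->7, 8->3, 2->1, 12->6, 17->9
rank(y): 4->4, 6->6, 8->8, 2->2, 5->5, 9->9, 1->1, 7->7, 3->3
Step 2: d_i = R_x(i) - R_y(i); compute d_i^2.
  (4-4)^2=0, (5-6)^2=1, (8-8)^2=0, (2-2)^2=0, (7-5)^2=4, (3-9)^2=36, (1-1)^2=0, (6-7)^2=1, (9-3)^2=36
sum(d^2) = 78.
Step 3: rho = 1 - 6*78 / (9*(9^2 - 1)) = 1 - 468/720 = 0.350000.
Step 4: Under H0, t = rho * sqrt((n-2)/(1-rho^2)) = 0.9885 ~ t(7).
Step 5: Two-sided p-value from the t-distribution with 7 df = 0.355820.
Step 6: alpha = 0.1. fail to reject H0.

rho = 0.3500, p = 0.355820, fail to reject H0 at alpha = 0.1.


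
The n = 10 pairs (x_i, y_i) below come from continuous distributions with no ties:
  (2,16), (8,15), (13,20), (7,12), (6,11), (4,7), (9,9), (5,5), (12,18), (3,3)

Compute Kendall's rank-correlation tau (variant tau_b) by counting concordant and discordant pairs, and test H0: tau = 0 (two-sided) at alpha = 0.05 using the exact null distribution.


Step 1: Enumerate the 45 unordered pairs (i,j) with i<j and classify each by sign(x_j-x_i) * sign(y_j-y_i).
  (1,2):dx=+6,dy=-1->D; (1,3):dx=+11,dy=+4->C; (1,4):dx=+5,dy=-4->D; (1,5):dx=+4,dy=-5->D
  (1,6):dx=+2,dy=-9->D; (1,7):dx=+7,dy=-7->D; (1,8):dx=+3,dy=-11->D; (1,9):dx=+10,dy=+2->C
  (1,10):dx=+1,dy=-13->D; (2,3):dx=+5,dy=+5->C; (2,4):dx=-1,dy=-3->C; (2,5):dx=-2,dy=-4->C
  (2,6):dx=-4,dy=-8->C; (2,7):dx=+1,dy=-6->D; (2,8):dx=-3,dy=-10->C; (2,9):dx=+4,dy=+3->C
  (2,10):dx=-5,dy=-12->C; (3,4):dx=-6,dy=-8->C; (3,5):dx=-7,dy=-9->C; (3,6):dx=-9,dy=-13->C
  (3,7):dx=-4,dy=-11->C; (3,8):dx=-8,dy=-15->C; (3,9):dx=-1,dy=-2->C; (3,10):dx=-10,dy=-17->C
  (4,5):dx=-1,dy=-1->C; (4,6):dx=-3,dy=-5->C; (4,7):dx=+2,dy=-3->D; (4,8):dx=-2,dy=-7->C
  (4,9):dx=+5,dy=+6->C; (4,10):dx=-4,dy=-9->C; (5,6):dx=-2,dy=-4->C; (5,7):dx=+3,dy=-2->D
  (5,8):dx=-1,dy=-6->C; (5,9):dx=+6,dy=+7->C; (5,10):dx=-3,dy=-8->C; (6,7):dx=+5,dy=+2->C
  (6,8):dx=+1,dy=-2->D; (6,9):dx=+8,dy=+11->C; (6,10):dx=-1,dy=-4->C; (7,8):dx=-4,dy=-4->C
  (7,9):dx=+3,dy=+9->C; (7,10):dx=-6,dy=-6->C; (8,9):dx=+7,dy=+13->C; (8,10):dx=-2,dy=-2->C
  (9,10):dx=-9,dy=-15->C
Step 2: C = 34, D = 11, total pairs = 45.
Step 3: tau = (C - D)/(n(n-1)/2) = (34 - 11)/45 = 0.511111.
Step 4: Exact two-sided p-value (enumerate n! = 3628800 permutations of y under H0): p = 0.046623.
Step 5: alpha = 0.05. reject H0.

tau_b = 0.5111 (C=34, D=11), p = 0.046623, reject H0.


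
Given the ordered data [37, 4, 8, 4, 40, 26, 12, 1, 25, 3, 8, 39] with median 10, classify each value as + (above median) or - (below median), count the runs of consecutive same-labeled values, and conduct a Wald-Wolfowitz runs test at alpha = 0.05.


Step 1: Compute median = 10; label A = above, B = below.
Labels in order: ABBBAAABABBA  (n_A = 6, n_B = 6)
Step 2: Count runs R = 7.
Step 3: Under H0 (random ordering), E[R] = 2*n_A*n_B/(n_A+n_B) + 1 = 2*6*6/12 + 1 = 7.0000.
        Var[R] = 2*n_A*n_B*(2*n_A*n_B - n_A - n_B) / ((n_A+n_B)^2 * (n_A+n_B-1)) = 4320/1584 = 2.7273.
        SD[R] = 1.6514.
Step 4: R = E[R], so z = 0 with no continuity correction.
Step 5: Two-sided p-value via normal approximation = 2*(1 - Phi(|z|)) = 1.000000.
Step 6: alpha = 0.05. fail to reject H0.

R = 7, z = 0.0000, p = 1.000000, fail to reject H0.


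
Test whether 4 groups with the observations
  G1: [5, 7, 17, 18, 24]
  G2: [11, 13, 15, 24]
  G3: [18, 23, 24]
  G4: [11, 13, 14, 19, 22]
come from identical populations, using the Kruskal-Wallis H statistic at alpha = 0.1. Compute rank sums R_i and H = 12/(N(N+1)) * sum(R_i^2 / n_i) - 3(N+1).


Step 1: Combine all N = 17 observations and assign midranks.
sorted (value, group, rank): (5,G1,1), (7,G1,2), (11,G2,3.5), (11,G4,3.5), (13,G2,5.5), (13,G4,5.5), (14,G4,7), (15,G2,8), (17,G1,9), (18,G1,10.5), (18,G3,10.5), (19,G4,12), (22,G4,13), (23,G3,14), (24,G1,16), (24,G2,16), (24,G3,16)
Step 2: Sum ranks within each group.
R_1 = 38.5 (n_1 = 5)
R_2 = 33 (n_2 = 4)
R_3 = 40.5 (n_3 = 3)
R_4 = 41 (n_4 = 5)
Step 3: H = 12/(N(N+1)) * sum(R_i^2/n_i) - 3(N+1)
     = 12/(17*18) * (38.5^2/5 + 33^2/4 + 40.5^2/3 + 41^2/5) - 3*18
     = 0.039216 * 1451.65 - 54
     = 2.927451.
Step 4: Ties present; correction factor C = 1 - 42/(17^3 - 17) = 0.991422. Corrected H = 2.927451 / 0.991422 = 2.952781.
Step 5: Under H0, H ~ chi^2(3); p-value = 0.398963.
Step 6: alpha = 0.1. fail to reject H0.

H = 2.9528, df = 3, p = 0.398963, fail to reject H0.


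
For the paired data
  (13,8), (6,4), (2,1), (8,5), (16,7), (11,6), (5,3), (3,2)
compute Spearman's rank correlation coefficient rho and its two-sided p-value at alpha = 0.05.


Step 1: Rank x and y separately (midranks; no ties here).
rank(x): 13->7, 6->4, 2->1, 8->5, 16->8, 11->6, 5->3, 3->2
rank(y): 8->8, 4->4, 1->1, 5->5, 7->7, 6->6, 3->3, 2->2
Step 2: d_i = R_x(i) - R_y(i); compute d_i^2.
  (7-8)^2=1, (4-4)^2=0, (1-1)^2=0, (5-5)^2=0, (8-7)^2=1, (6-6)^2=0, (3-3)^2=0, (2-2)^2=0
sum(d^2) = 2.
Step 3: rho = 1 - 6*2 / (8*(8^2 - 1)) = 1 - 12/504 = 0.976190.
Step 4: Under H0, t = rho * sqrt((n-2)/(1-rho^2)) = 11.0235 ~ t(6).
Step 5: Two-sided p-value from the t-distribution with 6 df = 0.000033.
Step 6: alpha = 0.05. reject H0.

rho = 0.9762, p = 0.000033, reject H0 at alpha = 0.05.


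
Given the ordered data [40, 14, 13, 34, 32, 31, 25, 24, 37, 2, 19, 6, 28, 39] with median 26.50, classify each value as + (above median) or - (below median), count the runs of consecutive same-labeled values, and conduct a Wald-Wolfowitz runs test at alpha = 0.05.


Step 1: Compute median = 26.50; label A = above, B = below.
Labels in order: ABBAAABBABBBAA  (n_A = 7, n_B = 7)
Step 2: Count runs R = 7.
Step 3: Under H0 (random ordering), E[R] = 2*n_A*n_B/(n_A+n_B) + 1 = 2*7*7/14 + 1 = 8.0000.
        Var[R] = 2*n_A*n_B*(2*n_A*n_B - n_A - n_B) / ((n_A+n_B)^2 * (n_A+n_B-1)) = 8232/2548 = 3.2308.
        SD[R] = 1.7974.
Step 4: Continuity-corrected z = (R + 0.5 - E[R]) / SD[R] = (7 + 0.5 - 8.0000) / 1.7974 = -0.2782.
Step 5: Two-sided p-value via normal approximation = 2*(1 - Phi(|z|)) = 0.780879.
Step 6: alpha = 0.05. fail to reject H0.

R = 7, z = -0.2782, p = 0.780879, fail to reject H0.


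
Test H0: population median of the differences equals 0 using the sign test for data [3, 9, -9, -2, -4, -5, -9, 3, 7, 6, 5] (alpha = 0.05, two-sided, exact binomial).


Step 1: Discard zero differences. Original n = 11; n_eff = number of nonzero differences = 11.
Nonzero differences (with sign): +3, +9, -9, -2, -4, -5, -9, +3, +7, +6, +5
Step 2: Count signs: positive = 6, negative = 5.
Step 3: Under H0: P(positive) = 0.5, so the number of positives S ~ Bin(11, 0.5).
Step 4: Two-sided exact p-value = sum of Bin(11,0.5) probabilities at or below the observed probability = 1.000000.
Step 5: alpha = 0.05. fail to reject H0.

n_eff = 11, pos = 6, neg = 5, p = 1.000000, fail to reject H0.


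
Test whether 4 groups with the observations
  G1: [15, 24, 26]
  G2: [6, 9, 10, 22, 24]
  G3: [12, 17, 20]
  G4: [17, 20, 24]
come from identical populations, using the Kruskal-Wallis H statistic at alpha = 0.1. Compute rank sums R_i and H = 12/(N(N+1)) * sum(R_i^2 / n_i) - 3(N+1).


Step 1: Combine all N = 14 observations and assign midranks.
sorted (value, group, rank): (6,G2,1), (9,G2,2), (10,G2,3), (12,G3,4), (15,G1,5), (17,G3,6.5), (17,G4,6.5), (20,G3,8.5), (20,G4,8.5), (22,G2,10), (24,G1,12), (24,G2,12), (24,G4,12), (26,G1,14)
Step 2: Sum ranks within each group.
R_1 = 31 (n_1 = 3)
R_2 = 28 (n_2 = 5)
R_3 = 19 (n_3 = 3)
R_4 = 27 (n_4 = 3)
Step 3: H = 12/(N(N+1)) * sum(R_i^2/n_i) - 3(N+1)
     = 12/(14*15) * (31^2/3 + 28^2/5 + 19^2/3 + 27^2/3) - 3*15
     = 0.057143 * 840.467 - 45
     = 3.026667.
Step 4: Ties present; correction factor C = 1 - 36/(14^3 - 14) = 0.986813. Corrected H = 3.026667 / 0.986813 = 3.067112.
Step 5: Under H0, H ~ chi^2(3); p-value = 0.381393.
Step 6: alpha = 0.1. fail to reject H0.

H = 3.0671, df = 3, p = 0.381393, fail to reject H0.


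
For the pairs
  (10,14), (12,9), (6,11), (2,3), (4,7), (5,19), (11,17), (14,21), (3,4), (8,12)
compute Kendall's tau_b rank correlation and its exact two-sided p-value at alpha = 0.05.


Step 1: Enumerate the 45 unordered pairs (i,j) with i<j and classify each by sign(x_j-x_i) * sign(y_j-y_i).
  (1,2):dx=+2,dy=-5->D; (1,3):dx=-4,dy=-3->C; (1,4):dx=-8,dy=-11->C; (1,5):dx=-6,dy=-7->C
  (1,6):dx=-5,dy=+5->D; (1,7):dx=+1,dy=+3->C; (1,8):dx=+4,dy=+7->C; (1,9):dx=-7,dy=-10->C
  (1,10):dx=-2,dy=-2->C; (2,3):dx=-6,dy=+2->D; (2,4):dx=-10,dy=-6->C; (2,5):dx=-8,dy=-2->C
  (2,6):dx=-7,dy=+10->D; (2,7):dx=-1,dy=+8->D; (2,8):dx=+2,dy=+12->C; (2,9):dx=-9,dy=-5->C
  (2,10):dx=-4,dy=+3->D; (3,4):dx=-4,dy=-8->C; (3,5):dx=-2,dy=-4->C; (3,6):dx=-1,dy=+8->D
  (3,7):dx=+5,dy=+6->C; (3,8):dx=+8,dy=+10->C; (3,9):dx=-3,dy=-7->C; (3,10):dx=+2,dy=+1->C
  (4,5):dx=+2,dy=+4->C; (4,6):dx=+3,dy=+16->C; (4,7):dx=+9,dy=+14->C; (4,8):dx=+12,dy=+18->C
  (4,9):dx=+1,dy=+1->C; (4,10):dx=+6,dy=+9->C; (5,6):dx=+1,dy=+12->C; (5,7):dx=+7,dy=+10->C
  (5,8):dx=+10,dy=+14->C; (5,9):dx=-1,dy=-3->C; (5,10):dx=+4,dy=+5->C; (6,7):dx=+6,dy=-2->D
  (6,8):dx=+9,dy=+2->C; (6,9):dx=-2,dy=-15->C; (6,10):dx=+3,dy=-7->D; (7,8):dx=+3,dy=+4->C
  (7,9):dx=-8,dy=-13->C; (7,10):dx=-3,dy=-5->C; (8,9):dx=-11,dy=-17->C; (8,10):dx=-6,dy=-9->C
  (9,10):dx=+5,dy=+8->C
Step 2: C = 36, D = 9, total pairs = 45.
Step 3: tau = (C - D)/(n(n-1)/2) = (36 - 9)/45 = 0.600000.
Step 4: Exact two-sided p-value (enumerate n! = 3628800 permutations of y under H0): p = 0.016666.
Step 5: alpha = 0.05. reject H0.

tau_b = 0.6000 (C=36, D=9), p = 0.016666, reject H0.


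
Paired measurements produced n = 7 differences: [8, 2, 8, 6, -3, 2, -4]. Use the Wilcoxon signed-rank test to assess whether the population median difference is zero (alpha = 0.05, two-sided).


Step 1: Drop any zero differences (none here) and take |d_i|.
|d| = [8, 2, 8, 6, 3, 2, 4]
Step 2: Midrank |d_i| (ties get averaged ranks).
ranks: |8|->6.5, |2|->1.5, |8|->6.5, |6|->5, |3|->3, |2|->1.5, |4|->4
Step 3: Attach original signs; sum ranks with positive sign and with negative sign.
W+ = 6.5 + 1.5 + 6.5 + 5 + 1.5 = 21
W- = 3 + 4 = 7
(Check: W+ + W- = 28 should equal n(n+1)/2 = 28.)
Step 4: Test statistic W = min(W+, W-) = 7.
Step 5: Ties in |d|, so use the tie-corrected normal approximation.
        E[W] = n(n+1)/4 = 7*8/4 = 14.
        Tie groups: |d|=2 (t=2), |d|=8 (t=2); sum(t^3 - t) = 12.
        Var[W] = n(n+1)(2n+1)/24 - sum(t^3-t)/48 = 840/24 - 12/48 = 34.75.
        z = (W - E[W]) / sqrt(Var[W]) = (7 - 14) / 5.8949 = -1.1875.
        Two-sided p = 2*Phi(z) = 0.235044.
Step 6: alpha = 0.05. fail to reject H0.

W+ = 21, W- = 7, W = min = 7, p = 0.235044, fail to reject H0.


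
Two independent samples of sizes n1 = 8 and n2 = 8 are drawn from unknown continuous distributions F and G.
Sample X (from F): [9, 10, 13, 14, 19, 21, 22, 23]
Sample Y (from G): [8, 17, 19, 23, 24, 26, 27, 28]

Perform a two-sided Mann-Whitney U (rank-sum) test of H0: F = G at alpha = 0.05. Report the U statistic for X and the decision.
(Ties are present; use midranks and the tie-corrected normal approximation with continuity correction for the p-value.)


Step 1: Combine and sort all 16 observations; assign midranks.
sorted (value, group): (8,Y), (9,X), (10,X), (13,X), (14,X), (17,Y), (19,X), (19,Y), (21,X), (22,X), (23,X), (23,Y), (24,Y), (26,Y), (27,Y), (28,Y)
ranks: 8->1, 9->2, 10->3, 13->4, 14->5, 17->6, 19->7.5, 19->7.5, 21->9, 22->10, 23->11.5, 23->11.5, 24->13, 26->14, 27->15, 28->16
Step 2: Rank sum for X: R1 = 2 + 3 + 4 + 5 + 7.5 + 9 + 10 + 11.5 = 52.
Step 3: U_X = R1 - n1(n1+1)/2 = 52 - 8*9/2 = 52 - 36 = 16.
       U_Y = n1*n2 - U_X = 64 - 16 = 48.
Step 4: Ties are present, so use the tie-corrected normal approximation (with continuity correction) for the p-value.
Step 5: p-value = 0.103054; compare to alpha = 0.05. fail to reject H0.

U_X = 16, p = 0.103054, fail to reject H0 at alpha = 0.05.


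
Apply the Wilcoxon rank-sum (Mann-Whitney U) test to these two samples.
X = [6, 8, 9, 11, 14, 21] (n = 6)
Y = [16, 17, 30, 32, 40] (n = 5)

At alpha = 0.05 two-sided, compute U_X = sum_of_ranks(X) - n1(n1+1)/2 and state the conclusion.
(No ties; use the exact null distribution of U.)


Step 1: Combine and sort all 11 observations; assign midranks.
sorted (value, group): (6,X), (8,X), (9,X), (11,X), (14,X), (16,Y), (17,Y), (21,X), (30,Y), (32,Y), (40,Y)
ranks: 6->1, 8->2, 9->3, 11->4, 14->5, 16->6, 17->7, 21->8, 30->9, 32->10, 40->11
Step 2: Rank sum for X: R1 = 1 + 2 + 3 + 4 + 5 + 8 = 23.
Step 3: U_X = R1 - n1(n1+1)/2 = 23 - 6*7/2 = 23 - 21 = 2.
       U_Y = n1*n2 - U_X = 30 - 2 = 28.
Step 4: No ties, so the exact null distribution of U (based on enumerating the C(11,6) = 462 equally likely rank assignments) gives the two-sided p-value.
Step 5: p-value = 0.017316; compare to alpha = 0.05. reject H0.

U_X = 2, p = 0.017316, reject H0 at alpha = 0.05.


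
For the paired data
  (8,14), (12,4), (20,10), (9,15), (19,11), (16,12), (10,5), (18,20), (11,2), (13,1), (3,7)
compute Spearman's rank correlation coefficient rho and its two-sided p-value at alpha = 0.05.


Step 1: Rank x and y separately (midranks; no ties here).
rank(x): 8->2, 12->6, 20->11, 9->3, 19->10, 16->8, 10->4, 18->9, 11->5, 13->7, 3->1
rank(y): 14->9, 4->3, 10->6, 15->10, 11->7, 12->8, 5->4, 20->11, 2->2, 1->1, 7->5
Step 2: d_i = R_x(i) - R_y(i); compute d_i^2.
  (2-9)^2=49, (6-3)^2=9, (11-6)^2=25, (3-10)^2=49, (10-7)^2=9, (8-8)^2=0, (4-4)^2=0, (9-11)^2=4, (5-2)^2=9, (7-1)^2=36, (1-5)^2=16
sum(d^2) = 206.
Step 3: rho = 1 - 6*206 / (11*(11^2 - 1)) = 1 - 1236/1320 = 0.063636.
Step 4: Under H0, t = rho * sqrt((n-2)/(1-rho^2)) = 0.1913 ~ t(9).
Step 5: Two-sided p-value from the t-distribution with 9 df = 0.852539.
Step 6: alpha = 0.05. fail to reject H0.

rho = 0.0636, p = 0.852539, fail to reject H0 at alpha = 0.05.


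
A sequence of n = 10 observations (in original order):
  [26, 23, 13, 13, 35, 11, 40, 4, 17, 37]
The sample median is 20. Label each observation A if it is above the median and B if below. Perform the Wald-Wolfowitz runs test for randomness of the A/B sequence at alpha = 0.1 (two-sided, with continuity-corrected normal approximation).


Step 1: Compute median = 20; label A = above, B = below.
Labels in order: AABBABABBA  (n_A = 5, n_B = 5)
Step 2: Count runs R = 7.
Step 3: Under H0 (random ordering), E[R] = 2*n_A*n_B/(n_A+n_B) + 1 = 2*5*5/10 + 1 = 6.0000.
        Var[R] = 2*n_A*n_B*(2*n_A*n_B - n_A - n_B) / ((n_A+n_B)^2 * (n_A+n_B-1)) = 2000/900 = 2.2222.
        SD[R] = 1.4907.
Step 4: Continuity-corrected z = (R - 0.5 - E[R]) / SD[R] = (7 - 0.5 - 6.0000) / 1.4907 = 0.3354.
Step 5: Two-sided p-value via normal approximation = 2*(1 - Phi(|z|)) = 0.737316.
Step 6: alpha = 0.1. fail to reject H0.

R = 7, z = 0.3354, p = 0.737316, fail to reject H0.


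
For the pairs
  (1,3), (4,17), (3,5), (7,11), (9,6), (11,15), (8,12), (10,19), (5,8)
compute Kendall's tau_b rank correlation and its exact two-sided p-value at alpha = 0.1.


Step 1: Enumerate the 36 unordered pairs (i,j) with i<j and classify each by sign(x_j-x_i) * sign(y_j-y_i).
  (1,2):dx=+3,dy=+14->C; (1,3):dx=+2,dy=+2->C; (1,4):dx=+6,dy=+8->C; (1,5):dx=+8,dy=+3->C
  (1,6):dx=+10,dy=+12->C; (1,7):dx=+7,dy=+9->C; (1,8):dx=+9,dy=+16->C; (1,9):dx=+4,dy=+5->C
  (2,3):dx=-1,dy=-12->C; (2,4):dx=+3,dy=-6->D; (2,5):dx=+5,dy=-11->D; (2,6):dx=+7,dy=-2->D
  (2,7):dx=+4,dy=-5->D; (2,8):dx=+6,dy=+2->C; (2,9):dx=+1,dy=-9->D; (3,4):dx=+4,dy=+6->C
  (3,5):dx=+6,dy=+1->C; (3,6):dx=+8,dy=+10->C; (3,7):dx=+5,dy=+7->C; (3,8):dx=+7,dy=+14->C
  (3,9):dx=+2,dy=+3->C; (4,5):dx=+2,dy=-5->D; (4,6):dx=+4,dy=+4->C; (4,7):dx=+1,dy=+1->C
  (4,8):dx=+3,dy=+8->C; (4,9):dx=-2,dy=-3->C; (5,6):dx=+2,dy=+9->C; (5,7):dx=-1,dy=+6->D
  (5,8):dx=+1,dy=+13->C; (5,9):dx=-4,dy=+2->D; (6,7):dx=-3,dy=-3->C; (6,8):dx=-1,dy=+4->D
  (6,9):dx=-6,dy=-7->C; (7,8):dx=+2,dy=+7->C; (7,9):dx=-3,dy=-4->C; (8,9):dx=-5,dy=-11->C
Step 2: C = 27, D = 9, total pairs = 36.
Step 3: tau = (C - D)/(n(n-1)/2) = (27 - 9)/36 = 0.500000.
Step 4: Exact two-sided p-value (enumerate n! = 362880 permutations of y under H0): p = 0.075176.
Step 5: alpha = 0.1. reject H0.

tau_b = 0.5000 (C=27, D=9), p = 0.075176, reject H0.
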